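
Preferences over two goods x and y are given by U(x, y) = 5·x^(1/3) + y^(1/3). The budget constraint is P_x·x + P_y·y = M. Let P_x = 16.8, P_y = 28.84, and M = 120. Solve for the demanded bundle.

x* = 6.6864, y* = 0.2659

From the CES first-order condition, 5·(y/x)^(2/3) = P_x/P_y.
Hence y/x = ((1/5)·P_x/P_y)^(1/(2/3)), i.e. raised to the 1.5 power.
Substitute y = (y/x)·x into the budget: x* = M/(P_x + P_y·(y/x)).
Numerically y/x = 0.039766, so x* = 120/(16.8 + 28.84·0.039766) = 6.6864 and y* = 0.039766·6.6864 = 0.2659.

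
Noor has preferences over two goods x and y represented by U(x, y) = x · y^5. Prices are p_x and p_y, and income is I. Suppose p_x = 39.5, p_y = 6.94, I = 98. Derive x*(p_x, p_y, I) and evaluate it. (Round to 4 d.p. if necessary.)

x* = 0.4135

MU_x/MU_y = (y)/(5·x); tangency sets this equal to p_x/p_y.
So p_y·y = 5·p_x·x; combined with the budget, a share 1/6 of income goes to x.
Demand: x*(p_x,p_y,I) = 1/6·I/p_x and y* = 5/6·I/p_y.
At p_x=39.5, p_y=6.94, I=98: x* = 1/6·98/39.5 = 0.4135.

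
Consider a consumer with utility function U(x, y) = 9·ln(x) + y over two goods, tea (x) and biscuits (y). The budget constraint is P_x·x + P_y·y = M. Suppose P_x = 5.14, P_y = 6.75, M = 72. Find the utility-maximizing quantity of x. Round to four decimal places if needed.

x* = 11.8191

Set MRS = P_x/P_y: (9/x)/1 = P_x/P_y.
So x*(P_x,P_y) = 9·P_y/P_x, independent of income; and y* = (M − 9·P_y)/P_y.
At the given prices: x* = 9·6.75/5.14 = 11.8191.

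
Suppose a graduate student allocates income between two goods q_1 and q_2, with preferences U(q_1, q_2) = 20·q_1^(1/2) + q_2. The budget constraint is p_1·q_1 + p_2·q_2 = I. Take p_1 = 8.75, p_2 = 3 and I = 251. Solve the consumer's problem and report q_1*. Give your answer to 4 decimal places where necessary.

q_1* = 11.7551

Solve: √q_1 = 10·p_2/p_1, so q_1*(p_1,p_2) = (10·p_2/p_1)², and q_2* = (I − p_1·q_1*)/p_2.
Plugging in: q_1* = (10·3/8.75)² = 11.7551.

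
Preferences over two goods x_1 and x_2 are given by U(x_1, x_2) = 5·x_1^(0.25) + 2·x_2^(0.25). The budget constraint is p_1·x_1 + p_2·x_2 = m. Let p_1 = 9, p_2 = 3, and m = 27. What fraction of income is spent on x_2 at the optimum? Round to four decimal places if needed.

MU_x_1 ∝ 5·x_1^(-0.75), MU_x_2 ∝ 2·x_2^(-0.75), so MRS = (5/2)·(x_2/x_1)^(0.75) = p_1/p_2.
Solve for the ratio: x_2/x_1 = [(2/5)·p_1/p_2]^(4/3).
Substitute x_2 = (x_2/x_1)·x_1 into the budget: x_1* = m/(p_1 + p_2·(x_2/x_1)).
Numerically x_2/x_1 = 1.27519, so x_1* = 27/(9 + 3·1.27519) = 2.1052 and x_2* = 1.27519·2.1052 = 2.6845.
Expenditure on x_2: 3·2.6845 = 8.0535; share = 0.2983.

share on x_2 = 0.2983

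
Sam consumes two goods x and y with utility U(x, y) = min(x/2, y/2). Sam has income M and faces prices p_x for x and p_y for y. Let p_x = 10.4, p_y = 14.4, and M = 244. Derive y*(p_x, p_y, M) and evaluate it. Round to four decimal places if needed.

With perfect complements, no substitution: consume in ratio x:y = 2:2.
Budget: p_x·x + p_y·x = M, so (2·p_x + 2·p_y)·x = 2·M.
Demand: x*(p_x,p_y,M) = 2·M/(2·p_x + 2·p_y), y* = 2·M/(2·p_x + 2·p_y).
Here 2·10.4 + 2·14.4 = 49.6, giving y* = 9.8387.

y* = 9.8387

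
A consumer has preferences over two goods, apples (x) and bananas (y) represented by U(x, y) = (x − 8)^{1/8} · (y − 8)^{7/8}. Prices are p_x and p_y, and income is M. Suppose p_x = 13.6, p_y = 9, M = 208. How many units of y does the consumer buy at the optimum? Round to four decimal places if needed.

y* = 10.6444

This is Cobb-Douglas in (x−8, y−8): tangency gives 0.125·p_y·(y−8) = 0.875·p_x·(x−8).
Substituting into the budget: x* = 8 + 0.125·(M − 8·p_x − 8·p_y)/p_x, and y* = 8 + 0.875·(…)/p_y.
Discretionary income = 208 − 8·13.6 − 8·9 = 27.2; y* = 8 + 0.875·27.2/9 = 10.6444.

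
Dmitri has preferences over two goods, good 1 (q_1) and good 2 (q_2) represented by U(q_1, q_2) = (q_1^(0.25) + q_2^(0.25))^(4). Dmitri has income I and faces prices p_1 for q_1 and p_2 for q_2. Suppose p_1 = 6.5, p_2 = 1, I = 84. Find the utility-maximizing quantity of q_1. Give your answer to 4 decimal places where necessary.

q_1* = 4.5087

MRS = MU_q_1/MU_q_2 = (q_2/q_1)^(0.75). Set equal to p_1/p_2.
Solve for the ratio: q_2/q_1 = [p_1/p_2]^(4/3).
Substitute q_2 = (q_2/q_1)·q_1 into the budget: q_1* = I/(p_1 + p_2·(q_2/q_1)).
Numerically q_2/q_1 = 12.130661, so q_1* = 84/(6.5 + 1·12.130661) = 4.5087.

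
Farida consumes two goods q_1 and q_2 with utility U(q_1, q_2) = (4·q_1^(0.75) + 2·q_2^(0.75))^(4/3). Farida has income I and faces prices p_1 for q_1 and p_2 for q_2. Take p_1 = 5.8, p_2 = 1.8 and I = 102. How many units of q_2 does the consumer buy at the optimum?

q_2* = 38.3337

From the CES first-order condition, 2·(q_2/q_1)^(0.25) = p_1/p_2.
Hence q_2/q_1 = ((1/2)·p_1/p_2)^(1/(0.25)), i.e. raised to the 4 power.
Substitute q_2 = (q_2/q_1)·q_1 into the budget: q_1* = I/(p_1 + p_2·(q_2/q_1)).
Numerically q_2/q_1 = 6.73755, so q_1* = 102/(5.8 + 1.8·6.73755) = 5.6896 and q_2* = 6.73755·5.6896 = 38.3337.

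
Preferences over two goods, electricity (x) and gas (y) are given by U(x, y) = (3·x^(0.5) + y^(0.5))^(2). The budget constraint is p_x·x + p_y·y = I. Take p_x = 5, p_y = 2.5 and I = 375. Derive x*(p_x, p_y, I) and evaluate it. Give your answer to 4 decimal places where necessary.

x* = 61.3636

MRS = MU_x/MU_y = 3·(y/x)^(0.5). Set equal to p_x/p_y.
Solve for the ratio: y/x = [(1/3)·p_x/p_y]^(2).
With the ratio pinned down, the budget gives x* = I/(p_x + p_y·(y/x)) and y* = (y/x)·x*.
Numerically y/x = 0.444444, so x* = 375/(5 + 2.5·0.444444) = 61.3636.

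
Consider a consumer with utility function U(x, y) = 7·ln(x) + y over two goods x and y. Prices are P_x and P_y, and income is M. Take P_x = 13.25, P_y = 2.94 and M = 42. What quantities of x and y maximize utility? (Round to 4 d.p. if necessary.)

x* = 1.5532, y* = 7.2857

MU_x = 7/x, MU_y = 1. Tangency: 7/x = P_x/P_y.
So x*(P_x,P_y) = 7·P_y/P_x, independent of income; and y* = (M − 7·P_y)/P_y.
At the given prices: x* = 7·2.94/13.25 = 1.5532, and y* = 7.2857.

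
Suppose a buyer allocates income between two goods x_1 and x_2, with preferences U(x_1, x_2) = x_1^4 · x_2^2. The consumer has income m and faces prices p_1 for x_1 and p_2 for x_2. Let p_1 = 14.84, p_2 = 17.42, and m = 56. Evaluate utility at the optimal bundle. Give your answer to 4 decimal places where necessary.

V = 45.9927

The MRS is 2·x_2/x_1. Set MRS = p_1/p_2.
So 4·p_2·x_2 = 2·p_1·x_1; combined with the budget, a share 2/3 of income goes to x_1.
Demand: x_1*(p_1,p_2,m) = 2/3·m/p_1 and x_2* = 1/3·m/p_2.
At p_1=14.84, p_2=17.42, m=56: x_1* = 2/3·56/14.84 = 2.5157, x_2* = 1.0716.
Utility at the optimum: U(2.5157, 1.0716) = 45.9927.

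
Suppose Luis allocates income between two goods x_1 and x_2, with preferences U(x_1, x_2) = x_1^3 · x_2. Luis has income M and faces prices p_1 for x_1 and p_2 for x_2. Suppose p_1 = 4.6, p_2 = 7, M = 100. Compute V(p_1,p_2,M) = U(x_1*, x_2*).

V = 15479.3337

Tangency: MRS = 3·x_2/x_1 = p_1/p_2.
Rearranging, p_2·x_2 = (1/3)·p_1·x_1. Substituting into the budget gives p_1·x_1·(1 + (1/3)) = M.
Demand: x_1*(p_1,p_2,M) = 0.75·M/p_1 and x_2* = 0.25·M/p_2.
At p_1=4.6, p_2=7, M=100: x_1* = 0.75·100/4.6 = 16.3043, x_2* = 3.5714.
Utility at the optimum: U(16.3043, 3.5714) = 15479.3337.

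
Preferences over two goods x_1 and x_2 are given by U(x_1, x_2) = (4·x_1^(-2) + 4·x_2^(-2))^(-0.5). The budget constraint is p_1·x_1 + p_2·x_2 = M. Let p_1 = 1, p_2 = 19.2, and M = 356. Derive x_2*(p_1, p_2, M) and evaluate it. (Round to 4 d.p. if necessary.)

MU_x_1 ∝ 4·x_1^(-3), MU_x_2 ∝ 4·x_2^(-3), so MRS = (x_2/x_1)^(3) = p_1/p_2.
Solve for the ratio: x_2/x_1 = [p_1/p_2]^(1/3).
With the ratio pinned down, the budget gives x_1* = M/(p_1 + p_2·(x_2/x_1)) and x_2* = (x_2/x_1)·x_1*.
Numerically x_2/x_1 = 0.37345, so x_1* = 356/(1 + 19.2·0.37345) = 43.5727 and x_2* = 0.37345·43.5727 = 16.2723.

x_2* = 16.2723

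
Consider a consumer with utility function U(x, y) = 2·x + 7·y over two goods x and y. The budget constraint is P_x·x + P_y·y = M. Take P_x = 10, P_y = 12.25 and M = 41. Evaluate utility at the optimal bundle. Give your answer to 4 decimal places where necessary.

V = 23.4286

Linear utility — the consumer picks whichever good has higher MU/price: 2/10 = 0.2 vs 7/12.25 = 0.5714.
y gives more utility per dollar, so spend all income on y: y* = M/P_y, x* = 0.
Numerically: x* = 0, y* = 3.3469.
Utility at the optimum: U(0, 3.3469) = 23.4286.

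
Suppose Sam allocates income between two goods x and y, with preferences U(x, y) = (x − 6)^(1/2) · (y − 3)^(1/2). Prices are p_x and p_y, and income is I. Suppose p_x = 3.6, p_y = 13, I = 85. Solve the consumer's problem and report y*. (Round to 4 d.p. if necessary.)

y* = 3.9385

Substituting into the budget: x* = 6 + 0.5·(I − 6·p_x − 3·p_y)/p_x, and y* = 3 + 0.5·(…)/p_y.
Discretionary income = 85 − 6·3.6 − 3·13 = 24.4; y* = 3 + 0.5·24.4/13 = 3.9385.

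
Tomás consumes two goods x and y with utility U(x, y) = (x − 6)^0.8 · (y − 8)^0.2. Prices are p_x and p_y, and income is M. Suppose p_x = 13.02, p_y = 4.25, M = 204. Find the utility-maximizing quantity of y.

y* = 12.3238

MRS = 4·(y−8)/(x−6). Tangency with p_x/p_y gives y−8 = (1/4)·(p_x/p_y)·(x−6).
Substituting into the budget: x* = 6 + 0.8·(M − 6·p_x − 8·p_y)/p_x, and y* = 8 + 0.2·(…)/p_y.
Discretionary income = 204 − 6·13.02 − 8·4.25 = 91.88; y* = 8 + 0.2·91.88/4.25 = 12.3238.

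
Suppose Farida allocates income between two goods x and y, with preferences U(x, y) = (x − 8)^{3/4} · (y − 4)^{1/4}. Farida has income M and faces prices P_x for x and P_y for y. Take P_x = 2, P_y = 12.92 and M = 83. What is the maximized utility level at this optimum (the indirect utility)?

Substituting into the budget: x* = 8 + 0.75·(M − 8·P_x − 4·P_y)/P_x, and y* = 4 + 0.25·(…)/P_y.
Discretionary income = 83 − 8·2 − 4·12.92 = 15.32; x* = 8 + 0.75·15.32/2 = 13.745; y* = 4 + 0.25·15.32/12.92 = 4.2964.
Utility at the optimum: U(13.745, 4.2964) = 2.7381.

V = 2.7381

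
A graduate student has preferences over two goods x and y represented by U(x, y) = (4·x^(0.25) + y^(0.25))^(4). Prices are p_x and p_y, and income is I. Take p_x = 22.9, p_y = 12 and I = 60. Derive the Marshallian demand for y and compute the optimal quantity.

MRS = MU_x/MU_y = 4·(y/x)^(0.75). Set equal to p_x/p_y.
Hence y/x = ((1/4)·p_x/p_y)^(1/(0.75)), i.e. raised to the 4/3 power.
With the ratio pinned down, the budget gives x* = I/(p_x + p_y·(y/x)) and y* = (y/x)·x*.
Numerically y/x = 0.372785, so x* = 60/(22.9 + 12·0.372785) = 2.1919 and y* = 0.372785·2.1919 = 0.8171.

y* = 0.8171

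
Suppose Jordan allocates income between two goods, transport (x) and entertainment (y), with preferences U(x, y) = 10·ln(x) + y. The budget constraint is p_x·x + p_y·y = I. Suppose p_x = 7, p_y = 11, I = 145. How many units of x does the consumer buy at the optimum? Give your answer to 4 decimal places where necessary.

x* = 15.7143

Set MRS = p_x/p_y: (10/x)/1 = p_x/p_y.
So x*(p_x,p_y) = 10·p_y/p_x, independent of income; and y* = (I − 10·p_y)/p_y.
At the given prices: x* = 10·11/7 = 15.7143.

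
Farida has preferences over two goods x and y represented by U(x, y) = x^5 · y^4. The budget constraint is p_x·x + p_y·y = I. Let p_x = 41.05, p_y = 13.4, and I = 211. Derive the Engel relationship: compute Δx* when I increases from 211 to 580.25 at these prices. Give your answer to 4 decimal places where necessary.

Demand: x*(p_x,p_y,I) = 5/9·I/p_x and y* = 4/9·I/p_y.
At p_x=41.05, p_y=13.4, I=211: x* = 5/9·211/41.05 = 2.8556.
At I' = 580.25: x* = 7.8529. Change: 7.8529 − 2.8556 = 4.9973.

Δx* = 4.9973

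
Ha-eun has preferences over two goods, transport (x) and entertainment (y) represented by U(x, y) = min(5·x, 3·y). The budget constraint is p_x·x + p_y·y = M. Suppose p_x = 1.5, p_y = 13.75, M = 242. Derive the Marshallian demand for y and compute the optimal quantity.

Leontief preferences: the optimum is at the kink where x/3 = y/5, i.e. y = (5/3)·x.
Budget: p_x·x + p_y·(5/3)·x = M, so (3·p_x + 5·p_y)·x = 3·M.
Demand: x*(p_x,p_y,M) = 3·M/(3·p_x + 5·p_y), y* = 5·M/(3·p_x + 5·p_y).
Here 3·1.5 + 5·13.75 = 73.25, giving y* = 16.5188.

y* = 16.5188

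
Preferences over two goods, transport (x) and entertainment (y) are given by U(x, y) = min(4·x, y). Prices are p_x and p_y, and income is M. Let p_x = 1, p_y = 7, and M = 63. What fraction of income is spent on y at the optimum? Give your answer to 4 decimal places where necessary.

share on y = 0.9655

Leontief preferences: the optimum is at the kink where x/1 = y/4, i.e. y = 4·x.
Budget: p_x·x + p_y·4·x = M, so (p_x + 4·p_y)·x = M.
Demand: x*(p_x,p_y,M) = M/(p_x + 4·p_y), y* = 4·M/(p_x + 4·p_y).
Here 1 + 4·7 = 29, giving x* = 2.1724 and y* = 8.6897.
Expenditure on y: 7·8.6897 = 60.8276; share = 0.9655.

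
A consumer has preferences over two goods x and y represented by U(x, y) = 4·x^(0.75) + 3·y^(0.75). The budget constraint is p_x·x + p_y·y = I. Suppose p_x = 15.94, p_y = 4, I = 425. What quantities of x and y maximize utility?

x* = 1.2683, y* = 101.196

Substitute y = (y/x)·x into the budget: x* = I/(p_x + p_y·(y/x)).
Numerically y/x = 79.791817, so x* = 425/(15.94 + 4·79.791817) = 1.2683 and y* = 79.791817·1.2683 = 101.196.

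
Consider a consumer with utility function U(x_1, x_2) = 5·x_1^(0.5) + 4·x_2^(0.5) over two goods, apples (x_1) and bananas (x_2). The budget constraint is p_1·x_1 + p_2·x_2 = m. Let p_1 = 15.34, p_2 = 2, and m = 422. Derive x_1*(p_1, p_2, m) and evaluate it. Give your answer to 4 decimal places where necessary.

MRS = MU_x_1/MU_x_2 = (5/4)·(x_2/x_1)^(0.5). Set equal to p_1/p_2.
Hence x_2/x_1 = ((4/5)·p_1/p_2)^(1/(0.5)), i.e. raised to the 2 power.
Substitute x_2 = (x_2/x_1)·x_1 into the budget: x_1* = m/(p_1 + p_2·(x_2/x_1)).
Numerically x_2/x_1 = 37.650496, so x_1* = 422/(15.34 + 2·37.650496) = 4.6557.

x_1* = 4.6557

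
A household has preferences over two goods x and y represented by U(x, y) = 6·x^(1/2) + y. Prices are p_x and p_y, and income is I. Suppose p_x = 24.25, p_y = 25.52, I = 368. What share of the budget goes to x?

share on x = 0.6568

Set MRS = p_x/p_y: 3·x^(−1/2) = p_x/p_y.
Thus x* = (3·p_y/p_x)² — independent of I — with the rest of income spent on y.
Plugging in: x* = (3·25.52/24.25)² = 9.9674, y* = 4.9487.
Expenditure on x: 24.25·9.9674 = 241.7086; share = 0.6568.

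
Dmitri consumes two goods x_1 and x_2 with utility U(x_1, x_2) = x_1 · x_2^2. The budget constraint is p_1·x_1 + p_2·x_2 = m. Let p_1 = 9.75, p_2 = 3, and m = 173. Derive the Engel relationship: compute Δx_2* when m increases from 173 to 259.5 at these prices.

MU_x_1/MU_x_2 = (x_2)/(2·x_1); tangency sets this equal to p_1/p_2.
Rearranging, p_2·x_2 = 2·p_1·x_1. Substituting into the budget gives p_1·x_1·(1 + 2) = m.
Demand: x_1*(p_1,p_2,m) = 1/3·m/p_1 and x_2* = 2/3·m/p_2.
At p_1=9.75, p_2=3, m=173: x_2* = 2/3·173/3 = 38.4444.
At m' = 259.5: x_2* = 57.6667. Change: 57.6667 − 38.4444 = 19.2222.

Δx_2* = 19.2222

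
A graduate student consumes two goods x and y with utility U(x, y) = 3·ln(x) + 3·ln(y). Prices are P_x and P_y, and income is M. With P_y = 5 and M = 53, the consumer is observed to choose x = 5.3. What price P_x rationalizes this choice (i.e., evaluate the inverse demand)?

MU_x/MU_y = (3·y)/(3·x); tangency sets this equal to P_x/P_y.
So 3·P_y·y = 3·P_x·x; combined with the budget, a share 0.5 of income goes to x.
Demand: x*(P_x,P_y,M) = 0.5·M/P_x and y* = 0.5·M/P_y.
Set x* = 5.3 in the demand function and solve for P_x: P_x = 5.

P_x = 5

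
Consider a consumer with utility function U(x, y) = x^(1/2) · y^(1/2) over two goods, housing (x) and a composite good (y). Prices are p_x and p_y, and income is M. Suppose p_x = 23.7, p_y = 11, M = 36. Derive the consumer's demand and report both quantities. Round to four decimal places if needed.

MU_x/MU_y = (0.5·y)/(0.5·x); tangency sets this equal to p_x/p_y.
Rearranging, p_y·y = p_x·x. Substituting into the budget gives p_x·x·(1 + 1) = M.
Demand: x*(p_x,p_y,M) = 0.5·M/p_x and y* = 0.5·M/p_y.
At p_x=23.7, p_y=11, M=36: x* = 0.5·36/23.7 = 0.7595, y* = 1.6364.

x* = 0.7595, y* = 1.6364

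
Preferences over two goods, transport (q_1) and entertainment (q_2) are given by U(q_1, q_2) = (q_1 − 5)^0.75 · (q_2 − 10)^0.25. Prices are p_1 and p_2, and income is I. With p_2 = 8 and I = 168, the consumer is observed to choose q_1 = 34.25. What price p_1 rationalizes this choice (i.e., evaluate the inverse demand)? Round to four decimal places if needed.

p_1 = 2

Let q_1' = q_1−5, q_2' = q_2−10. MRS = 3·q_2'/q_1' = p_1/p_2.
After buying the subsistence bundle (5, 10), a share 0.75 of the remaining income goes to q_1: q_1* = 5 + 0.75·(I − 5p_1 − 10p_2)/p_1.
Set q_1* = 34.25 in the demand function and solve for p_1: p_1 = 2.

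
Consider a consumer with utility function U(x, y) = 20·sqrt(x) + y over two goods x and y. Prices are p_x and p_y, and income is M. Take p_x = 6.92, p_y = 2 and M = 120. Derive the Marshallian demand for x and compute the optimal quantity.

x* = 8.3531

Set MRS = p_x/p_y: 10·x^(−1/2) = p_x/p_y.
Thus x* = (10·p_y/p_x)² — independent of M — with the rest of income spent on y.
Plugging in: x* = (10·2/6.92)² = 8.3531.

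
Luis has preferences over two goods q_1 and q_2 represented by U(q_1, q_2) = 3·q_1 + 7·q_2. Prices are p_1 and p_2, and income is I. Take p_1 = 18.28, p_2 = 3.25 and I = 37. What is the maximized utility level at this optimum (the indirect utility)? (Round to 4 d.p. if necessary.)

q_2 gives more utility per dollar, so spend all income on q_2: q_2* = I/p_2, q_1* = 0.
Numerically: q_1* = 0, q_2* = 11.3846.
Utility at the optimum: U(0, 11.3846) = 79.6923.

V = 79.6923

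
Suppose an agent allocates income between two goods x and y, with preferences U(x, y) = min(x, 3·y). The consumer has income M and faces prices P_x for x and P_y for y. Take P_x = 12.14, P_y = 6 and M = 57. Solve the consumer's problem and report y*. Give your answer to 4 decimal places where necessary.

Demand: x*(P_x,P_y,M) = 3·M/(3·P_x + P_y), y* = M/(3·P_x + P_y).
Here 3·12.14 + 6 = 42.42, giving y* = 1.3437.

y* = 1.3437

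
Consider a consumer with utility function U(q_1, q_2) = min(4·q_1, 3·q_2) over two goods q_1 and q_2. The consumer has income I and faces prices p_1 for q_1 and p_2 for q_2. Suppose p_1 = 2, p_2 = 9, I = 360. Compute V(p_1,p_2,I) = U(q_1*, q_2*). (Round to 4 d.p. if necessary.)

Leontief preferences: the optimum is at the kink where q_1/3 = q_2/4, i.e. q_2 = (4/3)·q_1.
Budget: p_1·q_1 + p_2·(4/3)·q_1 = I, so (3·p_1 + 4·p_2)·q_1 = 3·I.
Demand: q_1*(p_1,p_2,I) = 3·I/(3·p_1 + 4·p_2), q_2* = 4·I/(3·p_1 + 4·p_2).
Here 3·2 + 4·9 = 42, giving q_1* = 25.7143 and q_2* = 34.2857.
Utility at the optimum: U(25.7143, 34.2857) = 102.8571.

V = 102.8571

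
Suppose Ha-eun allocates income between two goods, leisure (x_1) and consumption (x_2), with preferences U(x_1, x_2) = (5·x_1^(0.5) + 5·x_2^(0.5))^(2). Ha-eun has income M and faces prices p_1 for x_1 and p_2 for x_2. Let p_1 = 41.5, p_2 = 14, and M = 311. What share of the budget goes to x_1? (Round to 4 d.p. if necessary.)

From the CES first-order condition, (x_2/x_1)^(0.5) = p_1/p_2.
Solve for the ratio: x_2/x_1 = [p_1/p_2]^(2).
Substitute x_2 = (x_2/x_1)·x_1 into the budget: x_1* = M/(p_1 + p_2·(x_2/x_1)).
Numerically x_2/x_1 = 8.78699, so x_1* = 311/(41.5 + 14·8.78699) = 1.8904 and x_2* = 8.78699·1.8904 = 16.6107.
Expenditure on x_1: 41.5·1.8904 = 78.4505; share = 0.2523.

share on x_1 = 0.2523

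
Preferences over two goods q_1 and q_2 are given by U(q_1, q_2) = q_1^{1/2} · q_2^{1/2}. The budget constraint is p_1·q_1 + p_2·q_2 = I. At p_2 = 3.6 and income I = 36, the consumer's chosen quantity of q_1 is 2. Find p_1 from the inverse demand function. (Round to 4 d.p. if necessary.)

p_1 = 9

Tangency: MRS = q_2/q_1 = p_1/p_2.
So 0.5·p_2·q_2 = 0.5·p_1·q_1; combined with the budget, a share 0.5 of income goes to q_1.
Demand: q_1*(p_1,p_2,I) = 0.5·I/p_1 and q_2* = 0.5·I/p_2.
Set q_1* = 2 in the demand function and solve for p_1: p_1 = 9.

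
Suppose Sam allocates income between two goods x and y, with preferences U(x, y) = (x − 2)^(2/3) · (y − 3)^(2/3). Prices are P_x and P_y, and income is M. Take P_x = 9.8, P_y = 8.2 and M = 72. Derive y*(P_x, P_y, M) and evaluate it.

y* = 4.6951

Let x' = x−2, y' = y−3. MRS = y'/x' = P_x/P_y.
After buying the subsistence bundle (2, 3), a share 0.5 of the remaining income goes to x: x* = 2 + 0.5·(M − 2P_x − 3P_y)/P_x.
Discretionary income = 72 − 2·9.8 − 3·8.2 = 27.8; y* = 3 + 0.5·27.8/8.2 = 4.6951.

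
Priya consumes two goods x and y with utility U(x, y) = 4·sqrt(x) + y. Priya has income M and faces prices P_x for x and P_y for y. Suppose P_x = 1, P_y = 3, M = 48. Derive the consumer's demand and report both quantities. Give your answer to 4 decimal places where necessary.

MU_x = 2/√x, MU_y = 1. Tangency: 2/√x = P_x/P_y.
Solve: √x = 2·P_y/P_x, so x*(P_x,P_y) = (2·P_y/P_x)², and y* = (M − P_x·x*)/P_y.
Plugging in: x* = (2·3/1)² = 36, y* = 4.

x* = 36, y* = 4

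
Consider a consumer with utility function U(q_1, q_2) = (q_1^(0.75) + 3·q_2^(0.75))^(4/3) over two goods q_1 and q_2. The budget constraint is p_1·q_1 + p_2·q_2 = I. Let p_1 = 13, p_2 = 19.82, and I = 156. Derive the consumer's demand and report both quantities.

q_1* = 0.503, q_2* = 7.5409

MU_q_1 ∝ q_1^(-0.25), MU_q_2 ∝ 3·q_2^(-0.25), so MRS = (1/3)·(q_2/q_1)^(0.25) = p_1/p_2.
Hence q_2/q_1 = (3·p_1/p_2)^(1/(0.25)), i.e. raised to the 4 power.
With the ratio pinned down, the budget gives q_1* = I/(p_1 + p_2·(q_2/q_1)) and q_2* = (q_2/q_1)·q_1*.
Numerically q_2/q_1 = 14.991456, so q_1* = 156/(13 + 19.82·14.991456) = 0.503 and q_2* = 14.991456·0.503 = 7.5409.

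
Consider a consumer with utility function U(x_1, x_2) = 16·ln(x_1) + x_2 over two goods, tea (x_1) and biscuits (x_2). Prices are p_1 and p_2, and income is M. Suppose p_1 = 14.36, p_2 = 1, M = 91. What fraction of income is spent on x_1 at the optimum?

share on x_1 = 0.1758

So x_1*(p_1,p_2) = 16·p_2/p_1, independent of income; and x_2* = (M − 16·p_2)/p_2.
At the given prices: x_1* = 16·1/14.36 = 1.1142, and x_2* = 75.
Expenditure on x_1: 14.36·1.1142 = 16; share = 0.1758.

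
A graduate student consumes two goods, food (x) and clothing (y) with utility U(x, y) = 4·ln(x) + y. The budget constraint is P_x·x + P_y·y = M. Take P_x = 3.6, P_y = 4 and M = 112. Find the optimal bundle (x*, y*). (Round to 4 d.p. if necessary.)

x* = 4.4444, y* = 24

Set MRS = P_x/P_y: (4/x)/1 = P_x/P_y.
So x*(P_x,P_y) = 4·P_y/P_x, independent of income; and y* = (M − 4·P_y)/P_y.
At the given prices: x* = 4·4/3.6 = 4.4444, and y* = 24.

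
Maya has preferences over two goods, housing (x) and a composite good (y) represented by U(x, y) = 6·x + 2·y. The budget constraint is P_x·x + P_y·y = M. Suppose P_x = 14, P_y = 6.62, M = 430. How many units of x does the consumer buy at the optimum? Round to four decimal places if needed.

x* = 30.7143

x gives more utility per dollar, so spend all income on x: x* = M/P_x, y* = 0.
Numerically: x* = 30.7143, y* = 0.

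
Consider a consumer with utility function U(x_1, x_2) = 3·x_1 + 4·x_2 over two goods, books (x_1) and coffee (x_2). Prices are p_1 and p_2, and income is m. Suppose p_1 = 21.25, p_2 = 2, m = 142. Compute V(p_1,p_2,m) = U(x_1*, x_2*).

Linear utility — the consumer picks whichever good has higher MU/price: 3/21.25 = 0.1412 vs 4/2 = 2.
x_2 gives more utility per dollar, so spend all income on x_2: x_2* = m/p_2, x_1* = 0.
Numerically: x_1* = 0, x_2* = 71.
Utility at the optimum: U(0, 71) = 284.

V = 284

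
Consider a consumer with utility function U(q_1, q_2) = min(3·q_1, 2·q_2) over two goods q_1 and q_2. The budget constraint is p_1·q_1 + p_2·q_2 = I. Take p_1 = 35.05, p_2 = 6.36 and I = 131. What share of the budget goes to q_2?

Leontief preferences: the optimum is at the kink where q_1/2 = q_2/3, i.e. q_2 = (3/2)·q_1.
Budget: p_1·q_1 + p_2·(3/2)·q_1 = I, so (2·p_1 + 3·p_2)·q_1 = 2·I.
Demand: q_1*(p_1,p_2,I) = 2·I/(2·p_1 + 3·p_2), q_2* = 3·I/(2·p_1 + 3·p_2).
Here 2·35.05 + 3·6.36 = 89.18, giving q_1* = 2.9379 and q_2* = 4.4068.
Expenditure on q_2: 6.36·4.4068 = 28.0274; share = 0.2139.

share on q_2 = 0.2139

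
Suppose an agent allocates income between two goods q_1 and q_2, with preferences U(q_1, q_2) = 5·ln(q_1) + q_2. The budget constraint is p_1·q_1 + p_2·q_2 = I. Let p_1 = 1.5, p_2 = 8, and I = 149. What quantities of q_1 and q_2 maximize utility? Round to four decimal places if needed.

MU_q_1 = 5/q_1, MU_q_2 = 1. Tangency: 5/q_1 = p_1/p_2.
So q_1*(p_1,p_2) = 5·p_2/p_1, independent of income; and q_2* = (I − 5·p_2)/p_2.
At the given prices: q_1* = 5·8/1.5 = 26.6667, and q_2* = 13.625.

q_1* = 26.6667, q_2* = 13.625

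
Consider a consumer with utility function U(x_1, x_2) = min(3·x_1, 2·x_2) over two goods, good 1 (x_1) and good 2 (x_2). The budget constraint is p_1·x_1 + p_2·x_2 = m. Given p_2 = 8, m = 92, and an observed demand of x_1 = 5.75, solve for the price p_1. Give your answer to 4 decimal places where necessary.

p_1 = 4

With perfect complements, no substitution: consume in ratio x_1:x_2 = 2:3.
Budget: p_1·x_1 + p_2·(3/2)·x_1 = m, so (2·p_1 + 3·p_2)·x_1 = 2·m.
Demand: x_1*(p_1,p_2,m) = 2·m/(2·p_1 + 3·p_2), x_2* = 3·m/(2·p_1 + 3·p_2).
Set x_1* = 5.75 in the demand function and solve for p_1: p_1 = 4.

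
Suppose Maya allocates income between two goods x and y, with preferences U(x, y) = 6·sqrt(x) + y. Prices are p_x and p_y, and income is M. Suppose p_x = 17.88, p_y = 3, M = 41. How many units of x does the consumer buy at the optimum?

x* = 0.2534

Utility is quasi-linear in y; the FOC for x is 3/√x = p_x/p_y.
Solve: √x = 3·p_y/p_x, so x*(p_x,p_y) = (3·p_y/p_x)², and y* = (M − p_x·x*)/p_y.
Plugging in: x* = (3·3/17.88)² = 0.2534.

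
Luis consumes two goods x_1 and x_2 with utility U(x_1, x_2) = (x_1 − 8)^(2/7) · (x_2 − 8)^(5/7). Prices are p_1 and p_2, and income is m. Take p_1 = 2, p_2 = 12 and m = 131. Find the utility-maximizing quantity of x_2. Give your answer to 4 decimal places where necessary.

x_2* = 9.131

This is Cobb-Douglas in (x_1−8, x_2−8): tangency gives 2/7·p_2·(x_2−8) = 5/7·p_1·(x_1−8).
Substituting into the budget: x_1* = 8 + 2/7·(m − 8·p_1 − 8·p_2)/p_1, and x_2* = 8 + 5/7·(…)/p_2.
Discretionary income = 131 − 8·2 − 8·12 = 19; x_2* = 8 + 5/7·19/12 = 9.131.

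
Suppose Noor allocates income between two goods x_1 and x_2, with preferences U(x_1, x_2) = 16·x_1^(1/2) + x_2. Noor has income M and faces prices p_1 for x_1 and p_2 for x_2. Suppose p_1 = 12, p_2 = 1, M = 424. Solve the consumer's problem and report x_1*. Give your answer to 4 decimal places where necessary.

x_1* = 0.4444

Set MRS = p_1/p_2: 8·x_1^(−1/2) = p_1/p_2.
Solve: √x_1 = 8·p_2/p_1, so x_1*(p_1,p_2) = (8·p_2/p_1)², and x_2* = (M − p_1·x_1*)/p_2.
Plugging in: x_1* = (8·1/12)² = 0.4444.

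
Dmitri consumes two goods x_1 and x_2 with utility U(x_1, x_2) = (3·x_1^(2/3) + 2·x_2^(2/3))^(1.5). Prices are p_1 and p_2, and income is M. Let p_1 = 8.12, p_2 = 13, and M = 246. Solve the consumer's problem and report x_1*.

x_1* = 27.1563

Numerically x_2/x_1 = 0.072204, so x_1* = 246/(8.12 + 13·0.072204) = 27.1563.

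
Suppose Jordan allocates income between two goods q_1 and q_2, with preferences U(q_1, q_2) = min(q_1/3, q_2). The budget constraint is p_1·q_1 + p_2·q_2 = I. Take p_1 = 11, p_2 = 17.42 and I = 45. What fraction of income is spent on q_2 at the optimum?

Demand: q_1*(p_1,p_2,I) = 3·I/(3·p_1 + p_2), q_2* = I/(3·p_1 + p_2).
Here 3·11 + 17.42 = 50.42, giving q_1* = 2.6775 and q_2* = 0.8925.
Expenditure on q_2: 17.42·0.8925 = 15.5474; share = 0.3455.

share on q_2 = 0.3455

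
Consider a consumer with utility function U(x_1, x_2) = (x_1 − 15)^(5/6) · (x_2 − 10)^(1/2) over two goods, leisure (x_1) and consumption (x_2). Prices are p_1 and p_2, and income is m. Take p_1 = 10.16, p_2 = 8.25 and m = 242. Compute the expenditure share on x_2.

This is Cobb-Douglas in (x_1−15, x_2−10): tangency gives 5/6·p_2·(x_2−10) = 0.5·p_1·(x_1−15).
After buying the subsistence bundle (15, 10), a share 0.625 of the remaining income goes to x_1: x_1* = 15 + 0.625·(m − 15p_1 − 10p_2)/p_1.
Discretionary income = 242 − 15·10.16 − 10·8.25 = 7.1; x_1* = 15 + 0.625·7.1/10.16 = 15.4368; x_2* = 10 + 0.375·7.1/8.25 = 10.3227.
Expenditure on x_2: 8.25·10.3227 = 85.1625; share = 0.3519.

share on x_2 = 0.3519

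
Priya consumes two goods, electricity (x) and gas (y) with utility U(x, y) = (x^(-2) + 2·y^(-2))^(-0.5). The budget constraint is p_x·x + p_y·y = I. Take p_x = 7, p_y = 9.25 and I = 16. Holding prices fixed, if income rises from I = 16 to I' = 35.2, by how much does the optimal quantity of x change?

Δx* = 1.0897

MU_x ∝ x^(-3), MU_y ∝ 2·y^(-3), so MRS = (1/2)·(y/x)^(3) = p_x/p_y.
Hence y/x = (2·p_x/p_y)^(1/(3)), i.e. raised to the 1/3 power.
Substitute y = (y/x)·x into the budget: x* = I/(p_x + p_y·(y/x)).
Numerically y/x = 1.148142, so x* = 16/(7 + 9.25·1.148142) = 0.908.
At I' = 35.2: x* = 1.9977. Change: 1.9977 − 0.908 = 1.0897.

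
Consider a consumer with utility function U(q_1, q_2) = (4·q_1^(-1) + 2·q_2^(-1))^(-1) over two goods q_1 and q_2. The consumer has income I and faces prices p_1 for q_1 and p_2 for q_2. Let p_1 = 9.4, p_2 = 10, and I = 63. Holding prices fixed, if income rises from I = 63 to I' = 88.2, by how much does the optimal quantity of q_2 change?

MU_q_1 ∝ 4·q_1^(-2), MU_q_2 ∝ 2·q_2^(-2), so MRS = 2·(q_2/q_1)^(2) = p_1/p_2.
Solve for the ratio: q_2/q_1 = [(1/2)·p_1/p_2]^(0.5).
With the ratio pinned down, the budget gives q_1* = I/(p_1 + p_2·(q_2/q_1)) and q_2* = (q_2/q_1)·q_1*.
Numerically q_2/q_1 = 0.685565, so q_1* = 63/(9.4 + 10·0.685565) = 3.8756 and q_2* = 0.685565·3.8756 = 2.657.
At I' = 88.2: q_2* = 3.7197. Change: 3.7197 − 2.657 = 1.0628.

Δq_2* = 1.0628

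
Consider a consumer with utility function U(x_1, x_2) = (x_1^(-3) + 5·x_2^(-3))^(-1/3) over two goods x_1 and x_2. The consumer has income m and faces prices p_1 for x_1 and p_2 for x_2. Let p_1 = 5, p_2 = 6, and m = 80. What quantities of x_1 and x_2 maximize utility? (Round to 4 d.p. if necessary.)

x_1* = 5.8943, x_2* = 8.4214

MRS = MU_x_1/MU_x_2 = (1/5)·(x_2/x_1)^(4). Set equal to p_1/p_2.
Solve for the ratio: x_2/x_1 = [5·p_1/p_2]^(0.25).
Substitute x_2 = (x_2/x_1)·x_1 into the budget: x_1* = m/(p_1 + p_2·(x_2/x_1)).
Numerically x_2/x_1 = 1.42872, so x_1* = 80/(5 + 6·1.42872) = 5.8943 and x_2* = 1.42872·5.8943 = 8.4214.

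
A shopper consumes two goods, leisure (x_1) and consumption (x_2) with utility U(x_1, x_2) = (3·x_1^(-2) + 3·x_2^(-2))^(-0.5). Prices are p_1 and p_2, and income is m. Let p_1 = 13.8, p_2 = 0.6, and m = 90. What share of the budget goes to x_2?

share on x_2 = 0.11

MU_x_1 ∝ 3·x_1^(-3), MU_x_2 ∝ 3·x_2^(-3), so MRS = (x_2/x_1)^(3) = p_1/p_2.
Hence x_2/x_1 = (p_1/p_2)^(1/(3)), i.e. raised to the 1/3 power.
With the ratio pinned down, the budget gives x_1* = m/(p_1 + p_2·(x_2/x_1)) and x_2* = (x_2/x_1)·x_1*.
Numerically x_2/x_1 = 2.843867, so x_1* = 90/(13.8 + 0.6·2.843867) = 5.8041 and x_2* = 2.843867·5.8041 = 16.506.
Expenditure on x_2: 0.6·16.506 = 9.9036; share = 0.11.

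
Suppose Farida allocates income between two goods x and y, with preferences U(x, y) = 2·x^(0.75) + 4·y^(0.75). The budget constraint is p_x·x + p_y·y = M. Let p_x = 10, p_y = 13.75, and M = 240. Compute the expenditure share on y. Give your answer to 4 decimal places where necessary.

MU_x ∝ 2·x^(-0.25), MU_y ∝ 4·y^(-0.25), so MRS = (1/2)·(y/x)^(0.25) = p_x/p_y.
Solve for the ratio: y/x = [2·p_x/p_y]^(4).
With the ratio pinned down, the budget gives x* = M/(p_x + p_y·(y/x)) and y* = (y/x)·x*.
Numerically y/x = 4.476197, so x* = 240/(10 + 13.75·4.476197) = 3.3544 and y* = 4.476197·3.3544 = 15.015.
Expenditure on y: 13.75·15.015 = 206.4559; share = 0.8602.

share on y = 0.8602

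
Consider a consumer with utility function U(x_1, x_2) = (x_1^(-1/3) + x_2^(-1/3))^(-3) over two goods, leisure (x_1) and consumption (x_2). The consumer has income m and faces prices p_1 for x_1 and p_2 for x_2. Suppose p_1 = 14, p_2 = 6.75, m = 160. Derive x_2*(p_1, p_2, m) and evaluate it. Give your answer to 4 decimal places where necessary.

From the CES first-order condition, (x_2/x_1)^(4/3) = p_1/p_2.
Solve for the ratio: x_2/x_1 = [p_1/p_2]^(0.75).
Substitute x_2 = (x_2/x_1)·x_1 into the budget: x_1* = m/(p_1 + p_2·(x_2/x_1)).
Numerically x_2/x_1 = 1.728296, so x_1* = 160/(14 + 6.75·1.728296) = 6.2339 and x_2* = 1.728296·6.2339 = 10.7741.

x_2* = 10.7741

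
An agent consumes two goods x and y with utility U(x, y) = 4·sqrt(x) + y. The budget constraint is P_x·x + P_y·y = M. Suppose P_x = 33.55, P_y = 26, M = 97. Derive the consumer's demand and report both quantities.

Utility is quasi-linear in y; the FOC for x is 2/√x = P_x/P_y.
Solve: √x = 2·P_y/P_x, so x*(P_x,P_y) = (2·P_y/P_x)², and y* = (M − P_x·x*)/P_y.
Plugging in: x* = (2·26/33.55)² = 2.4023, y* = 0.6309.

x* = 2.4023, y* = 0.6309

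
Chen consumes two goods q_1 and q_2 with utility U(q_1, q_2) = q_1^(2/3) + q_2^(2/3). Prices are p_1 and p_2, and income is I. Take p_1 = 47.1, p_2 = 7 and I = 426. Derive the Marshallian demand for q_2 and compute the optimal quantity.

From the CES first-order condition, (q_2/q_1)^(1/3) = p_1/p_2.
Solve for the ratio: q_2/q_1 = [p_1/p_2]^(3).
Substitute q_2 = (q_2/q_1)·q_1 into the budget: q_1* = I/(p_1 + p_2·(q_2/q_1)).
Numerically q_2/q_1 = 304.627146, so q_1* = 426/(47.1 + 7·304.627146) = 0.1955 and q_2* = 304.627146·0.1955 = 59.542.

q_2* = 59.542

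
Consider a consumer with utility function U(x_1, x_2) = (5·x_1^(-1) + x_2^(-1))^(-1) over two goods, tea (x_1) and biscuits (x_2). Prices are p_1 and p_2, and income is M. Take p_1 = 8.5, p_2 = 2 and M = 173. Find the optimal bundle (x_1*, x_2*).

x_1* = 16.7248, x_2* = 15.4195

From the CES first-order condition, 5·(x_2/x_1)^(2) = p_1/p_2.
Hence x_2/x_1 = ((1/5)·p_1/p_2)^(1/(2)), i.e. raised to the 0.5 power.
Substitute x_2 = (x_2/x_1)·x_1 into the budget: x_1* = M/(p_1 + p_2·(x_2/x_1)).
Numerically x_2/x_1 = 0.921954, so x_1* = 173/(8.5 + 2·0.921954) = 16.7248 and x_2* = 0.921954·16.7248 = 15.4195.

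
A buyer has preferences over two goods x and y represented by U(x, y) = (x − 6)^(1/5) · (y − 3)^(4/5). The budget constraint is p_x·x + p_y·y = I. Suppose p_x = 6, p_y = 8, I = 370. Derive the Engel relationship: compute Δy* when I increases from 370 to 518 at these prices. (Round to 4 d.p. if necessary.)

Let x' = x−6, y' = y−3. MRS = (1/4)·y'/x' = p_x/p_y.
Substituting into the budget: x* = 6 + 0.2·(I − 6·p_x − 3·p_y)/p_x, and y* = 3 + 0.8·(…)/p_y.
Discretionary income = 370 − 6·6 − 3·8 = 310; y* = 3 + 0.8·310/8 = 34.
At I' = 518: y* = 48.8. Change: 48.8 − 34 = 14.8.

Δy* = 14.8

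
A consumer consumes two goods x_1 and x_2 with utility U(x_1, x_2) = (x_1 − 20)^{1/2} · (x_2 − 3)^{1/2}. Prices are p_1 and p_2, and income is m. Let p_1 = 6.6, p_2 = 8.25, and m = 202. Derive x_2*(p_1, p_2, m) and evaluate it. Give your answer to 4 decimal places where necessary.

MRS = (x_2−3)/(x_1−20). Tangency with p_1/p_2 gives x_2−3 = (p_1/p_2)·(x_1−20).
After buying the subsistence bundle (20, 3), a share 0.5 of the remaining income goes to x_1: x_1* = 20 + 0.5·(m − 20p_1 − 3p_2)/p_1.
Discretionary income = 202 − 20·6.6 − 3·8.25 = 45.25; x_2* = 3 + 0.5·45.25/8.25 = 5.7424.

x_2* = 5.7424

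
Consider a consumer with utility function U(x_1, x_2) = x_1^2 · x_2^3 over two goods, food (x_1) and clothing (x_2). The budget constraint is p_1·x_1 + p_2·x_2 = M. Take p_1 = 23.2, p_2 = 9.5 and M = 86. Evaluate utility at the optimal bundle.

Tangency: MRS = (2/3)·x_2/x_1 = p_1/p_2.
Rearranging, p_2·x_2 = (3/2)·p_1·x_1. Substituting into the budget gives p_1·x_1·(1 + (3/2)) = M.
Demand: x_1*(p_1,p_2,M) = 0.4·M/p_1 and x_2* = 0.6·M/p_2.
At p_1=23.2, p_2=9.5, M=86: x_1* = 0.4·86/23.2 = 1.4828, x_2* = 5.4316.
Utility at the optimum: U(1.4828, 5.4316) = 352.3053.

V = 352.3053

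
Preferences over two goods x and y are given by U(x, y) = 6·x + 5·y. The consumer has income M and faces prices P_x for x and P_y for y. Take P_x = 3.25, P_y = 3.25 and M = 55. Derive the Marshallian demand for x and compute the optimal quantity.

Perfect substitutes: compare marginal utility per dollar. 6/P_x vs 5/P_y → 1.8462 vs 1.5385.
x gives more utility per dollar, so spend all income on x: x* = M/P_x, y* = 0.
Numerically: x* = 16.9231, y* = 0.

x* = 16.9231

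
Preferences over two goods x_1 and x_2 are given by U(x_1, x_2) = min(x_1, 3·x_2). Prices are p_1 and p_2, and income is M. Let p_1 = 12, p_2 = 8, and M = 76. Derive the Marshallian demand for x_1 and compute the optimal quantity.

x_1* = 5.1818

Leontief preferences: the optimum is at the kink where x_1/3 = x_2/1, i.e. x_2 = (1/3)·x_1.
Budget: p_1·x_1 + p_2·(1/3)·x_1 = M, so (3·p_1 + p_2)·x_1 = 3·M.
Demand: x_1*(p_1,p_2,M) = 3·M/(3·p_1 + p_2), x_2* = M/(3·p_1 + p_2).
Here 3·12 + 8 = 44, giving x_1* = 5.1818.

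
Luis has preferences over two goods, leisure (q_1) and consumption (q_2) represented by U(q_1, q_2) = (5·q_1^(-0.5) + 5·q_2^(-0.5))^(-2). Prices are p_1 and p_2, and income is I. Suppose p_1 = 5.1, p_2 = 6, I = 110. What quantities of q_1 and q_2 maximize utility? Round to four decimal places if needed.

q_1* = 10.4923, q_2* = 9.4149

MRS = MU_q_1/MU_q_2 = (q_2/q_1)^(1.5). Set equal to p_1/p_2.
Solve for the ratio: q_2/q_1 = [p_1/p_2]^(2/3).
With the ratio pinned down, the budget gives q_1* = I/(p_1 + p_2·(q_2/q_1)) and q_2* = (q_2/q_1)·q_1*.
Numerically q_2/q_1 = 0.897317, so q_1* = 110/(5.1 + 6·0.897317) = 10.4923 and q_2* = 0.897317·10.4923 = 9.4149.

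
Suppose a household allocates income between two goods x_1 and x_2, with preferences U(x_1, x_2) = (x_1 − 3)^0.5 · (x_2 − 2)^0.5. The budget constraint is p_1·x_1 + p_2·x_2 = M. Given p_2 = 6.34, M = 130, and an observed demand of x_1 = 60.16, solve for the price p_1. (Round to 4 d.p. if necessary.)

Let x_1' = x_1−3, x_2' = x_2−2. MRS = x_2'/x_1' = p_1/p_2.
Substituting into the budget: x_1* = 3 + 0.5·(M − 3·p_1 − 2·p_2)/p_1, and x_2* = 2 + 0.5·(…)/p_2.
Set x_1* = 60.16 in the demand function and solve for p_1: p_1 = 1.

p_1 = 1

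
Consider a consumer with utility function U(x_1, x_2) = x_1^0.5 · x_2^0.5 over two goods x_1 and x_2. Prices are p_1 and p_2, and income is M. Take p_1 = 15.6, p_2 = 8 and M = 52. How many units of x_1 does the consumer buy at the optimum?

MU_x_1/MU_x_2 = (0.5·x_2)/(0.5·x_1); tangency sets this equal to p_1/p_2.
Rearranging, p_2·x_2 = p_1·x_1. Substituting into the budget gives p_1·x_1·(1 + 1) = M.
Demand: x_1*(p_1,p_2,M) = 0.5·M/p_1 and x_2* = 0.5·M/p_2.
At p_1=15.6, p_2=8, M=52: x_1* = 0.5·52/15.6 = 1.6667.

x_1* = 1.6667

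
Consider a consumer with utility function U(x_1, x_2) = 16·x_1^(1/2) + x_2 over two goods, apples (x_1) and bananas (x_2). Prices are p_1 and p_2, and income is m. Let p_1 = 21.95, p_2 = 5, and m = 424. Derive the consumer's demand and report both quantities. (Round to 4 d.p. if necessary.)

Plugging in: x_1* = (8·5/21.95)² = 3.3209, x_2* = 70.2214.

x_1* = 3.3209, x_2* = 70.2214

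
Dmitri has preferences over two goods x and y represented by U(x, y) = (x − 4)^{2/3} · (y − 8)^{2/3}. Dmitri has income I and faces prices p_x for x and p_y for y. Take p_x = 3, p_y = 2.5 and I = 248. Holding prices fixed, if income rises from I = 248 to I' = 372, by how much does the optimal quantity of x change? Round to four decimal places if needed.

Let x' = x−4, y' = y−8. MRS = y'/x' = p_x/p_y.
Substituting into the budget: x* = 4 + 0.5·(I − 4·p_x − 8·p_y)/p_x, and y* = 8 + 0.5·(…)/p_y.
Discretionary income = 248 − 4·3 − 8·2.5 = 216; x* = 4 + 0.5·216/3 = 40.
At I' = 372: x* = 60.6667. Change: 60.6667 − 40 = 20.6667.

Δx* = 20.6667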